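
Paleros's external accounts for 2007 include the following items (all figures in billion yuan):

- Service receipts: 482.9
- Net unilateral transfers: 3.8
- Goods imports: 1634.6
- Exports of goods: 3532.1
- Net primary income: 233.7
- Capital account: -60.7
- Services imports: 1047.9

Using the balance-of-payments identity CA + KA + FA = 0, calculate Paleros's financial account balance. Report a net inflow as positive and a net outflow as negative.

-1509.3

Goods balance = 3532.1 - 1634.6 = 1897.5
Services balance = 482.9 - 1047.9 = -565.0
Trade balance (goods + services) = 1897.5 + (-565.0) = 1332.5
Net primary income = 233.7
Net secondary income = 3.8
Current account = 1332.5 + 233.7 + 3.8 = 1570.0
Financial account = -(1570.0 + (-60.7)) = -1509.3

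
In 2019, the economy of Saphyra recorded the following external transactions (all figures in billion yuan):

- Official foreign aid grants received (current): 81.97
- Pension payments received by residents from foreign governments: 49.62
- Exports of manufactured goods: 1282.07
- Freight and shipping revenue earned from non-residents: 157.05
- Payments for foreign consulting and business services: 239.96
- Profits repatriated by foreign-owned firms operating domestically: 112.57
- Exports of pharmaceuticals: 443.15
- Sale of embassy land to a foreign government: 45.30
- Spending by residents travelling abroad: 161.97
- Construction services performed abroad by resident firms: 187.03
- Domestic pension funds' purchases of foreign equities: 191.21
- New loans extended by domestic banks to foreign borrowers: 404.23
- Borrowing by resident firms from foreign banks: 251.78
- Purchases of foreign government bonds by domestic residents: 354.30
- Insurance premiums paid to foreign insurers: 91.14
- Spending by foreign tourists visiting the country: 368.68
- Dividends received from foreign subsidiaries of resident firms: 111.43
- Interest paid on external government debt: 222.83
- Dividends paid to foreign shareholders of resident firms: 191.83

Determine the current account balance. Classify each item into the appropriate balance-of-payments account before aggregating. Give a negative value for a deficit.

Goods: 443.15 + 1282.07 = 1725.22
Services: -161.97 - 91.14 + 187.03 + 368.68 + 157.05 - 239.96 = 219.69
Primary income: -112.57 + 111.43 - 222.83 - 191.83 = -415.80
Secondary income: 49.62 + 81.97 = 131.59
Current account = 1725.22 + 219.69 + (-415.80) + 131.59 = 1660.70
(Excluded from the current account — capital account: sale of embassy land to a foreign government 45.30; financial account: domestic pension funds' purchases of foreign equities 191.21, new loans extended by domestic banks to foreign borrowers 404.23, borrowing by resident firms from foreign banks 251.78, purchases of foreign government bonds by domestic residents 354.30.)

1660.70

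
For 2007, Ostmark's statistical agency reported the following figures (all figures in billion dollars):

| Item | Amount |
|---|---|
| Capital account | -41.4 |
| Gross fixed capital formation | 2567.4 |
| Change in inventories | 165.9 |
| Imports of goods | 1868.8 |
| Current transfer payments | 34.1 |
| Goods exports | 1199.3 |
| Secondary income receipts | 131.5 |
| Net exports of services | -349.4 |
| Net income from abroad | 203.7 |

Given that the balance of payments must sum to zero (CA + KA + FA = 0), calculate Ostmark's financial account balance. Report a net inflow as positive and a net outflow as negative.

759.2

Goods balance = 1199.3 - 1868.8 = -669.5
Services balance = -349.4
Trade balance (goods + services) = -669.5 + (-349.4) = -1018.9
Net primary income = 203.7
Net secondary income = 131.5 - 34.1 = 97.4
Current account = -1018.9 + 203.7 + 97.4 = -717.8
Financial account = -(-717.8 + (-41.4)) = 759.2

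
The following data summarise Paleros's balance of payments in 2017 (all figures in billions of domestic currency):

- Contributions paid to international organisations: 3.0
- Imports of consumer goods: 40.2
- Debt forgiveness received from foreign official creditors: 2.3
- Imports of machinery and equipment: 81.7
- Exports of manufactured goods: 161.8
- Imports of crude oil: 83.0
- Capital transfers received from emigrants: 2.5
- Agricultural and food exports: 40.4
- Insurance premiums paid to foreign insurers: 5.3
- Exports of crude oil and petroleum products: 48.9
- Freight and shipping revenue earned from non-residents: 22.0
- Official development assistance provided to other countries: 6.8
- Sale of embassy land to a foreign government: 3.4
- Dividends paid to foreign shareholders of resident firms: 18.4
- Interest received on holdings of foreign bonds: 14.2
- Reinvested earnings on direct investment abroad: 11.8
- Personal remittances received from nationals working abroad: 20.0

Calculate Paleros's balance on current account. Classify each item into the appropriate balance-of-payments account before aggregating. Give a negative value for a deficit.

Goods: -40.2 + 161.8 - 83.0 + 40.4 - 81.7 + 48.9 = 46.2
Services: -5.3 + 22.0 = 16.7
Primary income: 14.2 - 18.4 + 11.8 = 7.6
Secondary income: -3.0 + 20.0 - 6.8 = 10.2
Current account = 46.2 + 16.7 + 7.6 + 10.2 = 80.7
(Excluded from the current account — capital account: debt forgiveness received from foreign official creditors 2.3, capital transfers received from emigrants 2.5, sale of embassy land to a foreign government 3.4.)

80.7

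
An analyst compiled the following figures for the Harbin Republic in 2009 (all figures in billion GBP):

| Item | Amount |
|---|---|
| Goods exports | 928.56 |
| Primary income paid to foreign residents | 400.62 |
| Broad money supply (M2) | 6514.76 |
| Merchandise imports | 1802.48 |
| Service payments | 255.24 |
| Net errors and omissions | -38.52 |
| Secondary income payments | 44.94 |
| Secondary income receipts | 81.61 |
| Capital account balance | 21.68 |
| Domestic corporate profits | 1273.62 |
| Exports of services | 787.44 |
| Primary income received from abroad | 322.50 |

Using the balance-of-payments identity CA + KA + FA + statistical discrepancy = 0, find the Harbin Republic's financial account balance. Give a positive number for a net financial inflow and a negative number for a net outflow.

Goods balance = 928.56 - 1802.48 = -873.92
Services balance = 787.44 - 255.24 = 532.20
Trade balance (goods + services) = -873.92 + 532.20 = -341.72
Net primary income = 322.50 - 400.62 = -78.12
Net secondary income = 81.61 - 44.94 = 36.67
Current account = -341.72 + (-78.12) + 36.67 = -383.17
Financial account = -(-383.17 + 21.68 + (-38.52)) = 400.01

400.01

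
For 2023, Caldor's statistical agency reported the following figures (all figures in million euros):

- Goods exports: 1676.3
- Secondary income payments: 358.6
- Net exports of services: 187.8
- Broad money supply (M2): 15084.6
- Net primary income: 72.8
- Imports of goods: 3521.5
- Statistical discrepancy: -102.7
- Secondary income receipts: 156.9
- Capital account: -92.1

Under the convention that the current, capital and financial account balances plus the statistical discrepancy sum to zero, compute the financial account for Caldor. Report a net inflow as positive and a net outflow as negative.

1981.1

Goods balance = 1676.3 - 3521.5 = -1845.2
Services balance = 187.8
Trade balance (goods + services) = -1845.2 + 187.8 = -1657.4
Net primary income = 72.8
Net secondary income = 156.9 - 358.6 = -201.7
Current account = -1657.4 + 72.8 + (-201.7) = -1786.3
Financial account = -(-1786.3 + (-92.1) + (-102.7)) = 1981.1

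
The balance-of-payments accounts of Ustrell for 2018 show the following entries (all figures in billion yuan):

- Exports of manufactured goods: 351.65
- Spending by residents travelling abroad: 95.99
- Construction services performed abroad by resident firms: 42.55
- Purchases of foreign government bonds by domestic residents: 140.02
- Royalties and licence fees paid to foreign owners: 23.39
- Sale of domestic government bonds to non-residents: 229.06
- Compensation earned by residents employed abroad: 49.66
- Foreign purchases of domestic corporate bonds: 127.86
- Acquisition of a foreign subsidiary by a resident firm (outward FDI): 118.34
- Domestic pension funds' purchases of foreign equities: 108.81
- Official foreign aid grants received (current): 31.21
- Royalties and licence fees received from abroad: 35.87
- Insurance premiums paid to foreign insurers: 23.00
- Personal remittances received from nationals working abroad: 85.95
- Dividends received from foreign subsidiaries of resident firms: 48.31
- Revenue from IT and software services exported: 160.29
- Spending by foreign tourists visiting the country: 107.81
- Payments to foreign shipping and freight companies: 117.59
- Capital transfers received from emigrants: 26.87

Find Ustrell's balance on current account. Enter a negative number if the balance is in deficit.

653.33

Goods: 351.65
Services: 35.87 + 107.81 - 23.00 + 42.55 - 95.99 + 160.29 - 23.39 - 117.59 = 86.55
Primary income: 49.66 + 48.31 = 97.97
Secondary income: 31.21 + 85.95 = 117.16
Current account = 351.65 + 86.55 + 97.97 + 117.16 = 653.33
(Excluded from the current account — financial account: purchases of foreign government bonds by domestic residents 140.02, sale of domestic government bonds to non-residents 229.06, foreign purchases of domestic corporate bonds 127.86, acquisition of a foreign subsidiary by a resident firm (outward FDI) 118.34, domestic pension funds' purchases of foreign equities 108.81; capital account: capital transfers received from emigrants 26.87.)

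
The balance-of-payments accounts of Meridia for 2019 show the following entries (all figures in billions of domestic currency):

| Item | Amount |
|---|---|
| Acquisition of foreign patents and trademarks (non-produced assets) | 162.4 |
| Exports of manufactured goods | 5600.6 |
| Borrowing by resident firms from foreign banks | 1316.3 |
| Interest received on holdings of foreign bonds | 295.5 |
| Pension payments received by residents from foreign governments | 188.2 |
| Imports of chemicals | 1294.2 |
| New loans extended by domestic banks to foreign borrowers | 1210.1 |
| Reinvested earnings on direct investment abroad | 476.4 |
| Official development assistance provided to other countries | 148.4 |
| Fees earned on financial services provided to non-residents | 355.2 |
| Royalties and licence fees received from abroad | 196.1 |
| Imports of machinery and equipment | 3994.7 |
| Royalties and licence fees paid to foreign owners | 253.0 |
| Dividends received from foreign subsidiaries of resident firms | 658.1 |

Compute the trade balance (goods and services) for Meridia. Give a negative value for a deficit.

610.0

Goods: 5600.6 - 3994.7 - 1294.2 = 311.7
Services: 355.2 - 253.0 + 196.1 = 298.3
Trade balance = 311.7 + 298.3 = 610.0
(Excluded from the trade balance — capital account: acquisition of foreign patents and trademarks (non-produced assets) 162.4; financial account: borrowing by resident firms from foreign banks 1316.3, new loans extended by domestic banks to foreign borrowers 1210.1; primary income: interest received on holdings of foreign bonds 295.5, reinvested earnings on direct investment abroad 476.4, dividends received from foreign subsidiaries of resident firms 658.1; secondary income: pension payments received by residents from foreign governments 188.2, official development assistance provided to other countries 148.4.)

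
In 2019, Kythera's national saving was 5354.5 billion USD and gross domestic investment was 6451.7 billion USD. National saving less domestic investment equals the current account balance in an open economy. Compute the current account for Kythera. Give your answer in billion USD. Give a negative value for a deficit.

-1097.2

CA = S - I = 5354.5 - 6451.7 = -1097.2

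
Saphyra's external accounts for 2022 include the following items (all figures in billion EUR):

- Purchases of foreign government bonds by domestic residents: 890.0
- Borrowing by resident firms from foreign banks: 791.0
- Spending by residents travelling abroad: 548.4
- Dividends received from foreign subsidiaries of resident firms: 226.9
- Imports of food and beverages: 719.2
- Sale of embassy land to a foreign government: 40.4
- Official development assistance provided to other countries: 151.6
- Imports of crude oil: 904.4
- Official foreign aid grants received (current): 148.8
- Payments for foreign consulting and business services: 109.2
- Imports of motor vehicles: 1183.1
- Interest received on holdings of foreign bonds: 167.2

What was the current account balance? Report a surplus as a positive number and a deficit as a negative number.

-3073.0

Goods: -904.4 - 719.2 - 1183.1 = -2806.7
Services: -109.2 - 548.4 = -657.6
Primary income: 167.2 + 226.9 = 394.1
Secondary income: 148.8 - 151.6 = -2.8
Current account = (-2806.7) + (-657.6) + 394.1 + (-2.8) = -3073.0
(Excluded from the current account — financial account: purchases of foreign government bonds by domestic residents 890.0, borrowing by resident firms from foreign banks 791.0; capital account: sale of embassy land to a foreign government 40.4.)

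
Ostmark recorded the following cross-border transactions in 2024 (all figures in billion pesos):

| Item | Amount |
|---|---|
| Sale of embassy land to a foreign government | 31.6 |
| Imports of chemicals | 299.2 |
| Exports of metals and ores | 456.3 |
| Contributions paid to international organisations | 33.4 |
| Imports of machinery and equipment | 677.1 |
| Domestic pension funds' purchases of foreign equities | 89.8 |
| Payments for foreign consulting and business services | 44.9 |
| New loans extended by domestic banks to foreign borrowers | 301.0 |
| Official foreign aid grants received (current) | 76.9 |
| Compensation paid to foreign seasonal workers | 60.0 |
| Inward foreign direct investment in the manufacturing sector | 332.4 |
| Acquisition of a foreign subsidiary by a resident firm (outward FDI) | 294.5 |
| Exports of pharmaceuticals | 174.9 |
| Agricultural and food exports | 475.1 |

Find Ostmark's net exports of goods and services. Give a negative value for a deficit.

Goods: -299.2 - 677.1 + 456.3 + 475.1 + 174.9 = 130.0
Services: -44.9
Trade balance = 130.0 + (-44.9) = 85.1
(Excluded from the trade balance — capital account: sale of embassy land to a foreign government 31.6; secondary income: contributions paid to international organisations 33.4, official foreign aid grants received (current) 76.9; financial account: domestic pension funds' purchases of foreign equities 89.8, new loans extended by domestic banks to foreign borrowers 301.0, inward foreign direct investment in the manufacturing sector 332.4, acquisition of a foreign subsidiary by a resident firm (outward FDI) 294.5; primary income: compensation paid to foreign seasonal workers 60.0.)

85.1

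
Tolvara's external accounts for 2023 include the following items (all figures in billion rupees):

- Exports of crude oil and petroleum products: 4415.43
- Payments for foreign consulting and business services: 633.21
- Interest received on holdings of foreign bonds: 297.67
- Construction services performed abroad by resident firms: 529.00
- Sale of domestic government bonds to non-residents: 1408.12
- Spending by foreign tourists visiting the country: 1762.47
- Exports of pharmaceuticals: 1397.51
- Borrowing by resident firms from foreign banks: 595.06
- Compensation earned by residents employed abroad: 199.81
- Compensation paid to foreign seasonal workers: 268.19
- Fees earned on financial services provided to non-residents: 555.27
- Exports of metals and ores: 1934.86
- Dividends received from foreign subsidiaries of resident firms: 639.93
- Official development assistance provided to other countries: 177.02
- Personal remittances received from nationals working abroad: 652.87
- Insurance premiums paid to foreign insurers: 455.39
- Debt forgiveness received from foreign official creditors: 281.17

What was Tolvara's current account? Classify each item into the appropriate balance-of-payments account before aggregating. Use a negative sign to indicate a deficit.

10851.01

Goods: 4415.43 + 1934.86 + 1397.51 = 7747.80
Services: -455.39 + 529.00 - 633.21 + 1762.47 + 555.27 = 1758.14
Primary income: 199.81 - 268.19 + 639.93 + 297.67 = 869.22
Secondary income: 652.87 - 177.02 = 475.85
Current account = 7747.80 + 1758.14 + 869.22 + 475.85 = 10851.01
(Excluded from the current account — financial account: sale of domestic government bonds to non-residents 1408.12, borrowing by resident firms from foreign banks 595.06; capital account: debt forgiveness received from foreign official creditors 281.17.)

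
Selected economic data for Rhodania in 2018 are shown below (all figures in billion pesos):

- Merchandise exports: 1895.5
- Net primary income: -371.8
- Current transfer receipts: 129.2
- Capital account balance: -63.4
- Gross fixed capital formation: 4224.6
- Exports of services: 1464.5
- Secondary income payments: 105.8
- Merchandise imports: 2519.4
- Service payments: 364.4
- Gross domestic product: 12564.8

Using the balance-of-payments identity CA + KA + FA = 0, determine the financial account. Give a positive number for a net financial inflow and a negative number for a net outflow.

-64.4

Goods balance = 1895.5 - 2519.4 = -623.9
Services balance = 1464.5 - 364.4 = 1100.1
Trade balance (goods + services) = -623.9 + 1100.1 = 476.2
Net primary income = -371.8
Net secondary income = 129.2 - 105.8 = 23.4
Current account = 476.2 + (-371.8) + 23.4 = 127.8
Financial account = -(127.8 + (-63.4)) = -64.4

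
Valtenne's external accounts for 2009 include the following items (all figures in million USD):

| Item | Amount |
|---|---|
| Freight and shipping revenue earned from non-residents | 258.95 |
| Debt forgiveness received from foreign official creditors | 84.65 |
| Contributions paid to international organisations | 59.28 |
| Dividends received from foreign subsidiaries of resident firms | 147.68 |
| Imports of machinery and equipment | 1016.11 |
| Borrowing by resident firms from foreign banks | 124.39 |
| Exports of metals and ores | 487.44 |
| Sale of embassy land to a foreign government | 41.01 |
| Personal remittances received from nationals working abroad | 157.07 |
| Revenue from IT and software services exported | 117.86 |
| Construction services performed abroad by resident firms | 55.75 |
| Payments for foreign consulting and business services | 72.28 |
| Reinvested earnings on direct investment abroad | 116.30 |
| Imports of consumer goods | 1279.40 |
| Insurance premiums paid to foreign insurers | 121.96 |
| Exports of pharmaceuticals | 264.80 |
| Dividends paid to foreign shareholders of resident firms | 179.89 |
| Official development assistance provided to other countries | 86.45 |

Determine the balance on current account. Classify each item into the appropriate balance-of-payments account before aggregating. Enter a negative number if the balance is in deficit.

Goods: -1016.11 + 487.44 + 264.80 - 1279.40 = -1543.27
Services: -72.28 - 121.96 + 258.95 + 117.86 + 55.75 = 238.32
Primary income: 147.68 + 116.30 - 179.89 = 84.09
Secondary income: -59.28 + 157.07 - 86.45 = 11.34
Current account = (-1543.27) + 238.32 + 84.09 + 11.34 = -1209.52
(Excluded from the current account — capital account: debt forgiveness received from foreign official creditors 84.65, sale of embassy land to a foreign government 41.01; financial account: borrowing by resident firms from foreign banks 124.39.)

-1209.52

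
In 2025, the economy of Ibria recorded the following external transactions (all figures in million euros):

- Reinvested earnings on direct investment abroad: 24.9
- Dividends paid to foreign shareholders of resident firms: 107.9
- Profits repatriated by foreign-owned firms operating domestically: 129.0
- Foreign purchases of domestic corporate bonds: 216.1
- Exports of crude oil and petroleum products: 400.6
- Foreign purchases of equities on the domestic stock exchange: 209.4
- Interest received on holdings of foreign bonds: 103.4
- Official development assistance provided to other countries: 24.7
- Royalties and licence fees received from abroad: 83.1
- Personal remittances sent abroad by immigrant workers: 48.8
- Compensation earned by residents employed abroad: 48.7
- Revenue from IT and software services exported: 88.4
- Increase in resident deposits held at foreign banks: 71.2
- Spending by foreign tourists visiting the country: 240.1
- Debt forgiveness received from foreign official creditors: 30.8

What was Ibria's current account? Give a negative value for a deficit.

678.8

Goods: 400.6
Services: 88.4 + 83.1 + 240.1 = 411.6
Primary income: 24.9 - 107.9 - 129.0 + 48.7 + 103.4 = -59.9
Secondary income: -48.8 - 24.7 = -73.5
Current account = 400.6 + 411.6 + (-59.9) + (-73.5) = 678.8
(Excluded from the current account — financial account: foreign purchases of domestic corporate bonds 216.1, foreign purchases of equities on the domestic stock exchange 209.4, increase in resident deposits held at foreign banks 71.2; capital account: debt forgiveness received from foreign official creditors 30.8.)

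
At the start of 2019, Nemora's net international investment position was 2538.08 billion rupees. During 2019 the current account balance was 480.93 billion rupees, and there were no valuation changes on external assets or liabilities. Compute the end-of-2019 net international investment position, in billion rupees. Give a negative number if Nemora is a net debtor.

3019.01

With no valuation effects, change in NIIP = current account = 480.93
End-of-year NIIP = 2538.08 + 480.93 = 3019.01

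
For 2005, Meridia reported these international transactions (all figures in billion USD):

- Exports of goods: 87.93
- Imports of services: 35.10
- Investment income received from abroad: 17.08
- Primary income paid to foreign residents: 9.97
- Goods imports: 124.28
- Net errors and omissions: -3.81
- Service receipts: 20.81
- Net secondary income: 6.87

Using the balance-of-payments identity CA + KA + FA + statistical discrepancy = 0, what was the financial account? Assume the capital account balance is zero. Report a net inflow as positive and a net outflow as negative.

40.47

Goods balance = 87.93 - 124.28 = -36.35
Services balance = 20.81 - 35.10 = -14.29
Trade balance (goods + services) = -36.35 + (-14.29) = -50.64
Net primary income = 17.08 - 9.97 = 7.11
Net secondary income = 6.87
Current account = -50.64 + 7.11 + 6.87 = -36.66
Financial account = -(-36.66 + (-3.81)) = 40.47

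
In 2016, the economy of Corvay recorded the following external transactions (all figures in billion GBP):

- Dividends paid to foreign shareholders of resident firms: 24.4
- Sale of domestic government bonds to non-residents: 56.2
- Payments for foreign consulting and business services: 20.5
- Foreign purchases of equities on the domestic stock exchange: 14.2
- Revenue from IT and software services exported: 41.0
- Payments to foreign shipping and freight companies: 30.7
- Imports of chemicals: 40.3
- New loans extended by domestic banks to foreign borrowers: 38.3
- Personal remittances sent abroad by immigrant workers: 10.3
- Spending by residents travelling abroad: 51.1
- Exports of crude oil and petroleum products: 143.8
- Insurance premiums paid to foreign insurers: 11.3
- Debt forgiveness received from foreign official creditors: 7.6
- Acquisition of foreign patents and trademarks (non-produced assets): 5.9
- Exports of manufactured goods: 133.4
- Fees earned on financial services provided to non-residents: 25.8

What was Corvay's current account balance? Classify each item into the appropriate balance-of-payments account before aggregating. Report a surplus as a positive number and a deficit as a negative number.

Goods: 133.4 - 40.3 + 143.8 = 236.9
Services: -11.3 - 51.1 + 25.8 - 20.5 + 41.0 - 30.7 = -46.8
Primary income: -24.4
Secondary income: -10.3
Current account = 236.9 + (-46.8) + (-24.4) + (-10.3) = 155.4
(Excluded from the current account — financial account: sale of domestic government bonds to non-residents 56.2, foreign purchases of equities on the domestic stock exchange 14.2, new loans extended by domestic banks to foreign borrowers 38.3; capital account: debt forgiveness received from foreign official creditors 7.6, acquisition of foreign patents and trademarks (non-produced assets) 5.9.)

155.4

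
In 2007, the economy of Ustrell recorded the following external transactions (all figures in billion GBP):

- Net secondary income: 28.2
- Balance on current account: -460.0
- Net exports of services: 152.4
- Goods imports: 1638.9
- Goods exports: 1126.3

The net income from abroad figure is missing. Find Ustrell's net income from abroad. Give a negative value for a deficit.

-128.0

Current account = goods balance + services balance + net primary income + net secondary income
Sum of the known components = -332.0
Net income from abroad = CA - (known components) = -460.0 - (-332.0) = -128.0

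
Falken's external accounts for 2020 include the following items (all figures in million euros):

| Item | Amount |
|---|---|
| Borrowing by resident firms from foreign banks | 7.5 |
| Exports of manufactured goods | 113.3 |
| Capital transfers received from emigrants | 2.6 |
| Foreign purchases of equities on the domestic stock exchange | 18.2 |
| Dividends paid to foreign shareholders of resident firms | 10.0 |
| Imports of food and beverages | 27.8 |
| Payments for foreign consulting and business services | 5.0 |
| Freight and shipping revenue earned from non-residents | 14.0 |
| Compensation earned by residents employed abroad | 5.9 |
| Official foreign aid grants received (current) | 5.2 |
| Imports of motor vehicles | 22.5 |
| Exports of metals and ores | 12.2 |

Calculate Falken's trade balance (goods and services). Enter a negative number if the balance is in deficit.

Goods: -22.5 + 113.3 - 27.8 + 12.2 = 75.2
Services: -5.0 + 14.0 = 9.0
Trade balance = 75.2 + 9.0 = 84.2
(Excluded from the trade balance — financial account: borrowing by resident firms from foreign banks 7.5, foreign purchases of equities on the domestic stock exchange 18.2; capital account: capital transfers received from emigrants 2.6; primary income: dividends paid to foreign shareholders of resident firms 10.0, compensation earned by residents employed abroad 5.9; secondary income: official foreign aid grants received (current) 5.2.)

84.2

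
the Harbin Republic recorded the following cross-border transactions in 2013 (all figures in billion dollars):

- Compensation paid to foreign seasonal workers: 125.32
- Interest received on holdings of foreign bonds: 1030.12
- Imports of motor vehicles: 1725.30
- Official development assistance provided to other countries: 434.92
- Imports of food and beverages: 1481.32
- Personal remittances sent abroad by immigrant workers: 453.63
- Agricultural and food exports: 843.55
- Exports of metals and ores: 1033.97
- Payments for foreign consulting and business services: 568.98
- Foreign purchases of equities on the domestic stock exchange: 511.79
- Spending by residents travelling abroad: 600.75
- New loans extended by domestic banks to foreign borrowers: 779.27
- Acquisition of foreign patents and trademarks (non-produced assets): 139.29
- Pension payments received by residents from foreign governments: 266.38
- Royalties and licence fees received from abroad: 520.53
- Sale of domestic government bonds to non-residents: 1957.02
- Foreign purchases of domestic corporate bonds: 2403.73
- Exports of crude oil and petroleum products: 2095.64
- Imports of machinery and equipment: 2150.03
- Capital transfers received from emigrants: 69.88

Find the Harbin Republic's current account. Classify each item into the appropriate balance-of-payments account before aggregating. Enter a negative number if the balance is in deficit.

-1750.06

Goods: 843.55 + 1033.97 - 2150.03 - 1481.32 + 2095.64 - 1725.30 = -1383.49
Services: 520.53 - 568.98 - 600.75 = -649.20
Primary income: 1030.12 - 125.32 = 904.80
Secondary income: 266.38 - 453.63 - 434.92 = -622.17
Current account = (-1383.49) + (-649.20) + 904.80 + (-622.17) = -1750.06
(Excluded from the current account — financial account: foreign purchases of equities on the domestic stock exchange 511.79, new loans extended by domestic banks to foreign borrowers 779.27, sale of domestic government bonds to non-residents 1957.02, foreign purchases of domestic corporate bonds 2403.73; capital account: acquisition of foreign patents and trademarks (non-produced assets) 139.29, capital transfers received from emigrants 69.88.)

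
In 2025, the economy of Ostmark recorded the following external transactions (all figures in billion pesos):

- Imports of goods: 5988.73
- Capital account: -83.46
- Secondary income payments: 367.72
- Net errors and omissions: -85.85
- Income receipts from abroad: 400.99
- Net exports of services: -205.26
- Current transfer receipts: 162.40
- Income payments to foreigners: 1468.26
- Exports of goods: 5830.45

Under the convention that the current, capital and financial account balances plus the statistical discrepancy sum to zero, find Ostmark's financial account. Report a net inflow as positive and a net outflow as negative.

1805.44

Goods balance = 5830.45 - 5988.73 = -158.28
Services balance = -205.26
Trade balance (goods + services) = -158.28 + (-205.26) = -363.54
Net primary income = 400.99 - 1468.26 = -1067.27
Net secondary income = 162.40 - 367.72 = -205.32
Current account = -363.54 + (-1067.27) + (-205.32) = -1636.13
Financial account = -(-1636.13 + (-83.46) + (-85.85)) = 1805.44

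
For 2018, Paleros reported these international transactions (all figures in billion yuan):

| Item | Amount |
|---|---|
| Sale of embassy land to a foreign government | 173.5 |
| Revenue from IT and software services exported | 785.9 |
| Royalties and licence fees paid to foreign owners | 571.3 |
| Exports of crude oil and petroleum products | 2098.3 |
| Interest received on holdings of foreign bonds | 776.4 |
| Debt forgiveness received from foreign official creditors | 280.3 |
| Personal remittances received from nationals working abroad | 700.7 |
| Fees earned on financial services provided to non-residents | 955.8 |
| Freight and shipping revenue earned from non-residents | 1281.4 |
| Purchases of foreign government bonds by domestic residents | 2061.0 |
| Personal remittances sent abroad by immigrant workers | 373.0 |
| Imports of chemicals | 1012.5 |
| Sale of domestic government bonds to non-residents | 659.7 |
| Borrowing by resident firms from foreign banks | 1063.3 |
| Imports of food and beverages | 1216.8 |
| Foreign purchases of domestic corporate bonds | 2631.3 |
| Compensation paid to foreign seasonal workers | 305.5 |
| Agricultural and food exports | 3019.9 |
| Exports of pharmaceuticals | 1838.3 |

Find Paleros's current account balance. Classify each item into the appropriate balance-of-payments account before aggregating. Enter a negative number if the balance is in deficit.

7977.6

Goods: 2098.3 - 1216.8 + 3019.9 + 1838.3 - 1012.5 = 4727.2
Services: 785.9 - 571.3 + 955.8 + 1281.4 = 2451.8
Primary income: 776.4 - 305.5 = 470.9
Secondary income: 700.7 - 373.0 = 327.7
Current account = 4727.2 + 2451.8 + 470.9 + 327.7 = 7977.6
(Excluded from the current account — capital account: sale of embassy land to a foreign government 173.5, debt forgiveness received from foreign official creditors 280.3; financial account: purchases of foreign government bonds by domestic residents 2061.0, sale of domestic government bonds to non-residents 659.7, borrowing by resident firms from foreign banks 1063.3, foreign purchases of domestic corporate bonds 2631.3.)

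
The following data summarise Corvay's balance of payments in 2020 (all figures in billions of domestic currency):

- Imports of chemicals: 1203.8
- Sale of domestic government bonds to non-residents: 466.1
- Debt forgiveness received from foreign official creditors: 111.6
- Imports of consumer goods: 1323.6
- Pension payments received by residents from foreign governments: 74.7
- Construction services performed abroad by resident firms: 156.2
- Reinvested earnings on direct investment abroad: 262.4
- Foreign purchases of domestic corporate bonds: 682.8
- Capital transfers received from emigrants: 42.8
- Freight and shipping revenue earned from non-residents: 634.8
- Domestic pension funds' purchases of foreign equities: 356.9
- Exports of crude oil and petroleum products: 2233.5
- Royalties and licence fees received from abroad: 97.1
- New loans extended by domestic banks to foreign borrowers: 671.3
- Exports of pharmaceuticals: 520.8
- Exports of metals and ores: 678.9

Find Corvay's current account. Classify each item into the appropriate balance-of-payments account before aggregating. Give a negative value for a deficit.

Goods: -1203.8 + 678.9 + 2233.5 + 520.8 - 1323.6 = 905.8
Services: 97.1 + 634.8 + 156.2 = 888.1
Primary income: 262.4
Secondary income: 74.7
Current account = 905.8 + 888.1 + 262.4 + 74.7 = 2131.0
(Excluded from the current account — financial account: sale of domestic government bonds to non-residents 466.1, foreign purchases of domestic corporate bonds 682.8, domestic pension funds' purchases of foreign equities 356.9, new loans extended by domestic banks to foreign borrowers 671.3; capital account: debt forgiveness received from foreign official creditors 111.6, capital transfers received from emigrants 42.8.)

2131.0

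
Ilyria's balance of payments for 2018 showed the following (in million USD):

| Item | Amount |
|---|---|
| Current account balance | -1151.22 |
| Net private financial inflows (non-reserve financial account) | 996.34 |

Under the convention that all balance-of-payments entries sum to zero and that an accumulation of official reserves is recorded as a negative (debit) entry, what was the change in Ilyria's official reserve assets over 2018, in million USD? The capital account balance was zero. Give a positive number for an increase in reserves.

-154.88

Official reserve transactions balance = -((-1151.22) + 996.34) = 154.88
An accumulation of reserves is recorded as a debit (negative entry), so the change in the stock of reserves is the negative of that balance.
Change in official reserves = -(154.88) = -154.88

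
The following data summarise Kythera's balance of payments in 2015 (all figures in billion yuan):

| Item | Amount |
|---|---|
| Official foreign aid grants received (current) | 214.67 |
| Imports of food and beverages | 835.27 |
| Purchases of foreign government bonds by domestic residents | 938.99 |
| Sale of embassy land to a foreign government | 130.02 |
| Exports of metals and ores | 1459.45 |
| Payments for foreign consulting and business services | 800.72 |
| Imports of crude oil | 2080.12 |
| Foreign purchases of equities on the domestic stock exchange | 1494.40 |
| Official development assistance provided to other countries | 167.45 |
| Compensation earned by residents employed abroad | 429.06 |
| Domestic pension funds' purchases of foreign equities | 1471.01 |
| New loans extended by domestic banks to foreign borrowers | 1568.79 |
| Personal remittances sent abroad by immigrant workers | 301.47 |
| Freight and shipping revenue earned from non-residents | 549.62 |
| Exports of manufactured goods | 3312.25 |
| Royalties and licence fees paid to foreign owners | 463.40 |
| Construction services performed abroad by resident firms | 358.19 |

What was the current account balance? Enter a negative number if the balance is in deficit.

1674.81

Goods: 3312.25 - 835.27 - 2080.12 + 1459.45 = 1856.31
Services: -463.40 + 358.19 - 800.72 + 549.62 = -356.31
Primary income: 429.06
Secondary income: 214.67 - 301.47 - 167.45 = -254.25
Current account = 1856.31 + (-356.31) + 429.06 + (-254.25) = 1674.81
(Excluded from the current account — financial account: purchases of foreign government bonds by domestic residents 938.99, foreign purchases of equities on the domestic stock exchange 1494.40, domestic pension funds' purchases of foreign equities 1471.01, new loans extended by domestic banks to foreign borrowers 1568.79; capital account: sale of embassy land to a foreign government 130.02.)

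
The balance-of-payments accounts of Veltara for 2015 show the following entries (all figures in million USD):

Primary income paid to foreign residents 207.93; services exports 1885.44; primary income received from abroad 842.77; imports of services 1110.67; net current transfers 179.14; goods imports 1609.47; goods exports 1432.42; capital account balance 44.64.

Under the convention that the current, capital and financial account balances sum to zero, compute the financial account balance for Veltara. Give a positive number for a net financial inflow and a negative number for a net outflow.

Goods balance = 1432.42 - 1609.47 = -177.05
Services balance = 1885.44 - 1110.67 = 774.77
Trade balance (goods + services) = -177.05 + 774.77 = 597.72
Net primary income = 842.77 - 207.93 = 634.84
Net secondary income = 179.14
Current account = 597.72 + 634.84 + 179.14 = 1411.70
Financial account = -(1411.70 + 44.64) = -1456.34

-1456.34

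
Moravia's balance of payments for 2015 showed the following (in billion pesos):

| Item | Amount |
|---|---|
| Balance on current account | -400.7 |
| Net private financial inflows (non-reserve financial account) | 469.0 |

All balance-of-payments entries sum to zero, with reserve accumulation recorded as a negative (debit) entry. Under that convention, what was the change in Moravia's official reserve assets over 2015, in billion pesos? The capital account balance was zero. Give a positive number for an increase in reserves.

Official reserve transactions balance = -((-400.7) + 469.0) = -68.3
An accumulation of reserves is recorded as a debit (negative entry), so the change in the stock of reserves is the negative of that balance.
Change in official reserves = -(-68.3) = 68.3

68.3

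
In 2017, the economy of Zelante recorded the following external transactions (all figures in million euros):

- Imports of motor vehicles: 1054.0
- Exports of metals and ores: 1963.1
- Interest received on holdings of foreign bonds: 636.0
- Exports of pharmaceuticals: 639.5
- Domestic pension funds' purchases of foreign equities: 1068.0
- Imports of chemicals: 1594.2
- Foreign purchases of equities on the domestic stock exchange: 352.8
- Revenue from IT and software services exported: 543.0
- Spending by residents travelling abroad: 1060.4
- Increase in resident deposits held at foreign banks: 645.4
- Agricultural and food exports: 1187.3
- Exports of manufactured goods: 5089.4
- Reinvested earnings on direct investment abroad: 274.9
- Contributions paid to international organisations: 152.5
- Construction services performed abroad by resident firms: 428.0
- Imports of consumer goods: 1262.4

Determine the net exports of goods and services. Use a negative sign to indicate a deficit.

4879.3

Goods: -1262.4 + 1187.3 + 639.5 + 1963.1 + 5089.4 - 1054.0 - 1594.2 = 4968.7
Services: 428.0 + 543.0 - 1060.4 = -89.4
Trade balance = 4968.7 + (-89.4) = 4879.3
(Excluded from the trade balance — primary income: interest received on holdings of foreign bonds 636.0, reinvested earnings on direct investment abroad 274.9; financial account: domestic pension funds' purchases of foreign equities 1068.0, foreign purchases of equities on the domestic stock exchange 352.8, increase in resident deposits held at foreign banks 645.4; secondary income: contributions paid to international organisations 152.5.)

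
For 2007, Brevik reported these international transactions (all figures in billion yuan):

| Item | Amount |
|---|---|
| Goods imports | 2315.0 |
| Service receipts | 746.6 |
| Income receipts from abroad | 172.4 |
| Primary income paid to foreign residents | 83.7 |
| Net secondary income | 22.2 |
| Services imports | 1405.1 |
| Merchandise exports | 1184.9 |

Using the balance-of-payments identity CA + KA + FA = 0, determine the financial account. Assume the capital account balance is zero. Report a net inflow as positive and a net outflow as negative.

1677.7

Goods balance = 1184.9 - 2315.0 = -1130.1
Services balance = 746.6 - 1405.1 = -658.5
Trade balance (goods + services) = -1130.1 + (-658.5) = -1788.6
Net primary income = 172.4 - 83.7 = 88.7
Net secondary income = 22.2
Current account = -1788.6 + 88.7 + 22.2 = -1677.7
Financial account = -(-1677.7) = 1677.7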